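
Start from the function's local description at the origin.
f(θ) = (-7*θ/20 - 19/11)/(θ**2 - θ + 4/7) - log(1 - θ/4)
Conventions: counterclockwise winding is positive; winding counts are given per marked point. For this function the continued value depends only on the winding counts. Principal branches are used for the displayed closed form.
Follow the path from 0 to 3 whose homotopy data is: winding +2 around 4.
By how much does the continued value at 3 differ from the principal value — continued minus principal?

The rational part is single-valued and drops out of the difference; each branch term changes only by its own monodromy.
(-1)*log(1 - θ/(4)): each positive loop around 4 adds 2*pi*i to the log, so winding +2 contributes (-1)*(2)*2*pi*i = -(4)*pi*i.
Summing the contributions at θ = 3 gives -(4)*pi*i.

Continued minus principal equals -(4)*pi*i.


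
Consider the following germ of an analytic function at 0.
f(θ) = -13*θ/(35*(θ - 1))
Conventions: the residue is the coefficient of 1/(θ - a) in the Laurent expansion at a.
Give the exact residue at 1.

The residue is -13/35.

At the order-1 pole 1 set g(θ) = (θ - (1))*f(θ) = -13*θ/35.
Simple pole: residue = g(a) at a = 1, which is -13/35.


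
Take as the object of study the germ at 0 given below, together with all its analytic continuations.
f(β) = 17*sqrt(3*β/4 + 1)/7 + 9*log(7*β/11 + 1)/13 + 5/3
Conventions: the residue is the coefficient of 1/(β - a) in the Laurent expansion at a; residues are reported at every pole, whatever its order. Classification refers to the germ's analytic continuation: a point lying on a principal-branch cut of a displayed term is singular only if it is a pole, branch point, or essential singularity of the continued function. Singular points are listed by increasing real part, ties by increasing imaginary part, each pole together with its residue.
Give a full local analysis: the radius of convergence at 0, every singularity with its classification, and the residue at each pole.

Branch term (9/13)*log(1 - β/(-11/7)): its argument vanishes at β = -11/7, a logarithmic branch point, modulus 11/7.
Branch term (17/7)*sqrt(1 - β/(-4/3)): its argument vanishes at β = -4/3, a square-root branch point, modulus 4/3.
The radius of convergence is the smallest modulus among the singular points: 4/3.
List the singular points by increasing real part (a conjugate pair: the negative imaginary part first).

Radius of convergence at 0: 4/3.
At -11/7: a logarithmic branch point.
At -4/3: an algebraic (square-root) branch point.


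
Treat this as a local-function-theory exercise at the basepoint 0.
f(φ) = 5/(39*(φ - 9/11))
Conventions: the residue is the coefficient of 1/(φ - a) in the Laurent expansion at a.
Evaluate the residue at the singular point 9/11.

At the order-1 pole 9/11 set g(φ) = (φ - (9/11))*f(φ) = 5/39.
Simple pole: residue = g(a) at a = 9/11, which is 5/39.

The residue is 5/39.


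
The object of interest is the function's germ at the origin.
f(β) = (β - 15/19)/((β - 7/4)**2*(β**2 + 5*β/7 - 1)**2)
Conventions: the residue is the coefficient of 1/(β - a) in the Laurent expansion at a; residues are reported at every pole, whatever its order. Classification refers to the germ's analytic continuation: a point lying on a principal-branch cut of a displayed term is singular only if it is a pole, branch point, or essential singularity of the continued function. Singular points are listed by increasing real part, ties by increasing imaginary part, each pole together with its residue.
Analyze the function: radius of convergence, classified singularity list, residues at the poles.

Radius of convergence at 0: -5/14 + (1/14)*sqrt(221).
At -5/14 - (1/14)*sqrt(221): a pole of order 2; residue 1302912/19800641 - (7833284016/967083107081)*sqrt(221).
At -5/14 + (1/14)*sqrt(221): a pole of order 2; residue 1302912/19800641 + (7833284016/967083107081)*sqrt(221).
At 7/4: a pole of order 2; residue -2605824/19800641.

Denominator factor (β**2 + 5*β/7 - 1)^2: discriminant 221/49, real irrational roots -5/14 + (1/14)*sqrt(221) and -5/14 - (1/14)*sqrt(221); poles of order 2, moduli -5/14 + (1/14)*sqrt(221) and 5/14 + (1/14)*sqrt(221).
Denominator factor (β - 7/4)^2: pole of order 2 at 7/4, modulus 7/4.
The radius of convergence is the smallest modulus among the singular points: -5/14 + (1/14)*sqrt(221).
The factor β**2 + 5*β/7 - 1 splits as (β - a)(β - a') with a = -5/14 - (1/14)*sqrt(221), a' = -5/14 + (1/14)*sqrt(221). At the order-2 pole a set g(β) = (β - a)^2*f(β) = [(β - 15/19)/(β - 7/4)**2] / (β - a')^2.
Order-2 pole: residue = g'(a); g'(-5/14 - (1/14)*sqrt(221)) = 1302912/19800641 - (7833284016/967083107081)*sqrt(221), so the residue is 1302912/19800641 - (7833284016/967083107081)*sqrt(221).
The factor β**2 + 5*β/7 - 1 splits as (β - a)(β - a') with a = -5/14 + (1/14)*sqrt(221), a' = -5/14 - (1/14)*sqrt(221). At the order-2 pole a set g(β) = (β - a)^2*f(β) = [(β - 15/19)/(β - 7/4)**2] / (β - a')^2.
Order-2 pole: residue = g'(a); g'(-5/14 + (1/14)*sqrt(221)) = 1302912/19800641 + (7833284016/967083107081)*sqrt(221), so the residue is 1302912/19800641 + (7833284016/967083107081)*sqrt(221).
At the order-2 pole 7/4 set g(β) = (β - (7/4))^2*f(β) = (β - 15/19)/(β**2 + 5*β/7 - 1)**2.
Order-2 pole: residue = g'(a); g'(7/4) = -2605824/19800641, so the residue is -2605824/19800641.
List the singular points by increasing real part (a conjugate pair: the negative imaginary part first).


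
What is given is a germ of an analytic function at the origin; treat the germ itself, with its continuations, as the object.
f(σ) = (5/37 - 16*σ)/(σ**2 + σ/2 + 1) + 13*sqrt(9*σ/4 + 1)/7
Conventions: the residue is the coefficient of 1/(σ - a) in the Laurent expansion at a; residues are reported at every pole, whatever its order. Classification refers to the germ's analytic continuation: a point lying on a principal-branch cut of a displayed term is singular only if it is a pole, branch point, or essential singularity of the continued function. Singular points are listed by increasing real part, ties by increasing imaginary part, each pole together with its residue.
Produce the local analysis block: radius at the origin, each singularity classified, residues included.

Denominator factor (σ**2 + σ/2 + 1): discriminant -15/4, complex-conjugate roots (-1/4) + ((1/4)*sqrt(15))*i and (-1/4) - ((1/4)*sqrt(15))*i; poles of order 1, moduli 1 and 1.
Branch term (13/7)*sqrt(1 - σ/(-4/9)): its argument vanishes at σ = -4/9, a square-root branch point, modulus 4/9.
The radius of convergence is the smallest modulus among the singular points: 4/9.
The branch term is analytic at (-1/4) - ((1/4)*sqrt(15))*i and contributes nothing to the residue; only the rational part matters.
The factor σ**2 + σ/2 + 1 splits as (σ - a)(σ - a') with a = (-1/4) - ((1/4)*sqrt(15))*i, a' = (-1/4) + ((1/4)*sqrt(15))*i. At the order-1 pole a set g(σ) = (σ - a)*(rational part) = [5/37 - 16*σ] / (σ - a').
Simple pole: residue = g(a) at a = (-1/4) - ((1/4)*sqrt(15))*i, which is (-8) + ((102/185)*sqrt(15))*i.
The branch term is analytic at (-1/4) + ((1/4)*sqrt(15))*i and contributes nothing to the residue; only the rational part matters.
The factor σ**2 + σ/2 + 1 splits as (σ - a)(σ - a') with a = (-1/4) + ((1/4)*sqrt(15))*i, a' = (-1/4) - ((1/4)*sqrt(15))*i. At the order-1 pole a set g(σ) = (σ - a)*(rational part) = [5/37 - 16*σ] / (σ - a').
Simple pole: residue = g(a) at a = (-1/4) + ((1/4)*sqrt(15))*i, which is (-8) - ((102/185)*sqrt(15))*i.
List the singular points by increasing real part (a conjugate pair: the negative imaginary part first).

Radius of convergence at 0: 4/9.
At -4/9: an algebraic (square-root) branch point.
At (-1/4) - ((1/4)*sqrt(15))*i: a pole of order 1; residue (-8) + ((102/185)*sqrt(15))*i.
At (-1/4) + ((1/4)*sqrt(15))*i: a pole of order 1; residue (-8) - ((102/185)*sqrt(15))*i.


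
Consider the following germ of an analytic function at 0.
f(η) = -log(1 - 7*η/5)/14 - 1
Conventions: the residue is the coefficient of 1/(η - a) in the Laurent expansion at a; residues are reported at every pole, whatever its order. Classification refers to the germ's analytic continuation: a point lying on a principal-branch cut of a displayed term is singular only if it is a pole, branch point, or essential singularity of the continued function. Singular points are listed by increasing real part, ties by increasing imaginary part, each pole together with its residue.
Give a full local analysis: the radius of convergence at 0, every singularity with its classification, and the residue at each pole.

Radius of convergence at 0: 5/7.
At 5/7: a logarithmic branch point.

Branch term (-1/14)*log(1 - η/(5/7)): its argument vanishes at η = 5/7, a logarithmic branch point, modulus 5/7.
The radius of convergence is the smallest modulus among the singular points: 5/7.


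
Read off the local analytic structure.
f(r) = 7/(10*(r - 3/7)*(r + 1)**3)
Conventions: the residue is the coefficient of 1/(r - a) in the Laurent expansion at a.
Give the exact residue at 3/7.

The residue is 2401/10000.

At the order-1 pole 3/7 set g(r) = (r - (3/7))*f(r) = 7/(10*(r + 1)**3).
Simple pole: residue = g(a) at a = 3/7, which is 2401/10000.


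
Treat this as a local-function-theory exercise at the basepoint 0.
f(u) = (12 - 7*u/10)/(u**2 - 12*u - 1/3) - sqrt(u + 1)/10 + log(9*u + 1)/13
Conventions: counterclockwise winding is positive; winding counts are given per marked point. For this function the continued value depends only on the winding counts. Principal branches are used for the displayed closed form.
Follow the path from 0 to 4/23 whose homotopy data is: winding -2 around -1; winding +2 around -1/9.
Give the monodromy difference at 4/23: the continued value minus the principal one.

The rational part is single-valued and drops out of the difference; each branch term changes only by its own monodromy.
(-1/10)*sqrt(1 - u/(-1)): winding -2 is even, the square root returns to the same sheet, contribution 0.
(1/13)*log(1 - u/(-1/9)): each positive loop around -1/9 adds 2*pi*i to the log, so winding +2 contributes (1/13)*(2)*2*pi*i = (4/13)*pi*i.
Summing the contributions at u = 4/23 gives (4/13)*pi*i.

Continued minus principal equals (4/13)*pi*i.


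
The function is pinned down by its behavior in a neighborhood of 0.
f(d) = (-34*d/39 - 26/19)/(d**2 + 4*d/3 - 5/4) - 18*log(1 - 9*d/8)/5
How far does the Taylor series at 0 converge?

The radius of convergence is -2/3 + (1/6)*sqrt(61).

Denominator factor (d**2 + 4*d/3 - 5/4): discriminant 61/9, real irrational roots -2/3 + (1/6)*sqrt(61) and -2/3 - (1/6)*sqrt(61); poles of order 1, moduli -2/3 + (1/6)*sqrt(61) and 2/3 + (1/6)*sqrt(61).
Branch term (-18/5)*log(1 - d/(8/9)): its argument vanishes at d = 8/9, a logarithmic branch point, modulus 8/9.
The radius of convergence is the smallest modulus among the singular points: -2/3 + (1/6)*sqrt(61).


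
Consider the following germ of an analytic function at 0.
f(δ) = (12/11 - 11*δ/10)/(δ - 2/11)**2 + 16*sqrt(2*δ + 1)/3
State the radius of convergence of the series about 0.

Denominator factor (δ - 2/11)^2: pole of order 2 at 2/11, modulus 2/11.
Branch term (16/3)*sqrt(1 - δ/(-1/2)): its argument vanishes at δ = -1/2, a square-root branch point, modulus 1/2.
The radius of convergence is the smallest modulus among the singular points: 2/11.

The radius of convergence is 2/11.


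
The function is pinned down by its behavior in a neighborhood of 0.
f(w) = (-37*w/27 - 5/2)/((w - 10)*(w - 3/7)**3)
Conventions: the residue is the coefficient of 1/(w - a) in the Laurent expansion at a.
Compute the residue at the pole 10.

The residue is -300125/16241202.

At the order-1 pole 10 set g(w) = (w - (10))*f(w) = (-37*w/27 - 5/2)/(w - 3/7)**3.
Simple pole: residue = g(a) at a = 10, which is -300125/16241202.


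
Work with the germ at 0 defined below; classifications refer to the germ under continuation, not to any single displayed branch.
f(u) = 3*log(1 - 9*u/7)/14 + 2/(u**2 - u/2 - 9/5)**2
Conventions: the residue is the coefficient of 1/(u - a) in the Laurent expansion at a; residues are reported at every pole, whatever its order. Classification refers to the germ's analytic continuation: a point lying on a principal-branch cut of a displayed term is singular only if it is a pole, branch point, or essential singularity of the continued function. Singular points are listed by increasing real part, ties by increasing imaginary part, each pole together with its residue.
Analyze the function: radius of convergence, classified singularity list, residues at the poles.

Denominator factor (u**2 - u/2 - 9/5)^2: discriminant 149/20, real irrational roots 1/4 + (1/20)*sqrt(745) and 1/4 - (1/20)*sqrt(745); poles of order 2, moduli 1/4 + (1/20)*sqrt(745) and -1/4 + (1/20)*sqrt(745).
Branch term (3/14)*log(1 - u/(7/9)): its argument vanishes at u = 7/9, a logarithmic branch point, modulus 7/9.
The radius of convergence is the smallest modulus among the singular points: 7/9.
The branch term is analytic at 1/4 - (1/20)*sqrt(745) and contributes nothing to the residue; only the rational part matters.
The factor u**2 - u/2 - 9/5 splits as (u - a)(u - a') with a = 1/4 - (1/20)*sqrt(745), a' = 1/4 + (1/20)*sqrt(745). At the order-2 pole a set g(u) = (u - a)^2*(rational part) = [2] / (u - a')^2.
Order-2 pole: residue = g'(a); g'(1/4 - (1/20)*sqrt(745)) = (160/22201)*sqrt(745), so the residue is (160/22201)*sqrt(745).
The branch term is analytic at 1/4 + (1/20)*sqrt(745) and contributes nothing to the residue; only the rational part matters.
The factor u**2 - u/2 - 9/5 splits as (u - a)(u - a') with a = 1/4 + (1/20)*sqrt(745), a' = 1/4 - (1/20)*sqrt(745). At the order-2 pole a set g(u) = (u - a)^2*(rational part) = [2] / (u - a')^2.
Order-2 pole: residue = g'(a); g'(1/4 + (1/20)*sqrt(745)) = -(160/22201)*sqrt(745), so the residue is -(160/22201)*sqrt(745).
List the singular points by increasing real part (a conjugate pair: the negative imaginary part first).

Radius of convergence at 0: 7/9.
At 1/4 - (1/20)*sqrt(745): a pole of order 2; residue (160/22201)*sqrt(745).
At 7/9: a logarithmic branch point.
At 1/4 + (1/20)*sqrt(745): a pole of order 2; residue -(160/22201)*sqrt(745).


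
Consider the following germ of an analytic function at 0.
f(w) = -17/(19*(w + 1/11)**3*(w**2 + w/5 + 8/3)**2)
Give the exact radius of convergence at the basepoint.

The radius of convergence is 1/11.

Denominator factor (w**2 + w/5 + 8/3)^2: discriminant -797/75, complex-conjugate roots (-1/10) + ((1/30)*sqrt(2391))*i and (-1/10) - ((1/30)*sqrt(2391))*i; poles of order 2, moduli (2/3)*sqrt(6) and (2/3)*sqrt(6).
Denominator factor (w + 1/11)^3: pole of order 3 at -1/11, modulus 1/11.
The radius of convergence is the smallest modulus among the singular points: 1/11.


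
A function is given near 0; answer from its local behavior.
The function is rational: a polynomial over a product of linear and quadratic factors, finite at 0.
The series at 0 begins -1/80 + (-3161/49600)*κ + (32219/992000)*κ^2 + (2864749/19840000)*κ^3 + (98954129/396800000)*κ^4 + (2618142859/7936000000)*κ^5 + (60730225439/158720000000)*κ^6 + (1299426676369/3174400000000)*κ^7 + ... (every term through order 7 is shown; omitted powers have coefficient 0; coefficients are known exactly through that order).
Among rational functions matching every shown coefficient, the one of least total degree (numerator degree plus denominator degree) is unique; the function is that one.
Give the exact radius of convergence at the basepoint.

The radius of convergence is 4/3.

No rational of total degree below 6 reproduces all 8 coefficients; solving the [2/4] Pade equations on them gives f(κ) = (-7*κ**2/4 + 14*κ/31 + 4/27)/((κ - 4/3)**3*(κ + 5)), whose expansion matches every shown term.
Denominator factor (κ - 4/3)^3: pole of order 3 at 4/3, modulus 4/3.
Denominator factor (κ + 5): pole of order 1 at -5, modulus 5.
The radius of convergence is the smallest modulus among the singular points: 4/3.


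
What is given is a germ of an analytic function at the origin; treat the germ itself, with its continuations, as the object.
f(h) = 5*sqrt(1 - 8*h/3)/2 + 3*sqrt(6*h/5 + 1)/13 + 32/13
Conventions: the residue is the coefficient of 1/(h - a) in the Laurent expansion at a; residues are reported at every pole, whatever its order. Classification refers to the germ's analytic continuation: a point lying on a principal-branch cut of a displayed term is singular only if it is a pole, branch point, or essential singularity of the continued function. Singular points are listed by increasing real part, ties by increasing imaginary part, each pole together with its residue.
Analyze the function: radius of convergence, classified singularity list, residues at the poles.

Radius of convergence at 0: 3/8.
At -5/6: an algebraic (square-root) branch point.
At 3/8: an algebraic (square-root) branch point.

Branch term (5/2)*sqrt(1 - h/(3/8)): its argument vanishes at h = 3/8, a square-root branch point, modulus 3/8.
Branch term (3/13)*sqrt(1 - h/(-5/6)): its argument vanishes at h = -5/6, a square-root branch point, modulus 5/6.
The radius of convergence is the smallest modulus among the singular points: 3/8.
List the singular points by increasing real part (a conjugate pair: the negative imaginary part first).


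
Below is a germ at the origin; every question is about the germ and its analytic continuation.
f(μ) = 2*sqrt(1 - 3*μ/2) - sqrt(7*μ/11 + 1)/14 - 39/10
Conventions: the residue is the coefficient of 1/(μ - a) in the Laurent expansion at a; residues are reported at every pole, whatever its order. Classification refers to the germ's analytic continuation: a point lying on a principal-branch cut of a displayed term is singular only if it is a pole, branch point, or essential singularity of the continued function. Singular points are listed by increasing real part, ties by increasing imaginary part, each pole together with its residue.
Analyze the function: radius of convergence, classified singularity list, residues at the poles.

Branch term (2)*sqrt(1 - μ/(2/3)): its argument vanishes at μ = 2/3, a square-root branch point, modulus 2/3.
Branch term (-1/14)*sqrt(1 - μ/(-11/7)): its argument vanishes at μ = -11/7, a square-root branch point, modulus 11/7.
The radius of convergence is the smallest modulus among the singular points: 2/3.
List the singular points by increasing real part (a conjugate pair: the negative imaginary part first).

Radius of convergence at 0: 2/3.
At -11/7: an algebraic (square-root) branch point.
At 2/3: an algebraic (square-root) branch point.


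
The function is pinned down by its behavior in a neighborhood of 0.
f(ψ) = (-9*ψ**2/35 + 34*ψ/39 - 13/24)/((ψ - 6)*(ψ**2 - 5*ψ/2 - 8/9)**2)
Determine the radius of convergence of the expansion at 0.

Denominator factor (ψ**2 - 5*ψ/2 - 8/9)^2: discriminant 353/36, real irrational roots 5/4 + (1/12)*sqrt(353) and 5/4 - (1/12)*sqrt(353); poles of order 2, moduli 5/4 + (1/12)*sqrt(353) and -5/4 + (1/12)*sqrt(353).
Denominator factor (ψ - 6): pole of order 1 at 6, modulus 6.
The radius of convergence is the smallest modulus among the singular points: -5/4 + (1/12)*sqrt(353).

The radius of convergence is -5/4 + (1/12)*sqrt(353).


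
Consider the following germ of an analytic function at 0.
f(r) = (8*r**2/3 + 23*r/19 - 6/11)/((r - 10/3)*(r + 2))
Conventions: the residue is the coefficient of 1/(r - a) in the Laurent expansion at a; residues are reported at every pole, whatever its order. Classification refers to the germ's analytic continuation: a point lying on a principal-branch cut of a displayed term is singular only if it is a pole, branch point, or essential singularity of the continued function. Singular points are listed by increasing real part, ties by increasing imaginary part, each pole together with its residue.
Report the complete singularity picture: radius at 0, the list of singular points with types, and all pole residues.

Denominator factor (r + 2): pole of order 1 at -2, modulus 2.
Denominator factor (r - 10/3): pole of order 1 at 10/3, modulus 10/3.
The radius of convergence is the smallest modulus among the singular points: 2.
At the order-1 pole -2 set g(r) = (r - (-2))*f(r) = (8*r**2/3 + 23*r/19 - 6/11)/(r - 10/3).
Simple pole: residue = g(a) at a = -2, which is -1207/836.
At the order-1 pole 10/3 set g(r) = (r - (10/3))*f(r) = (8*r**2/3 + 23*r/19 - 6/11)/(r + 2).
Simple pole: residue = g(a) at a = 10/3, which is 46723/7524.
List the singular points by increasing real part (a conjugate pair: the negative imaginary part first).

Radius of convergence at 0: 2.
At -2: a pole of order 1; residue -1207/836.
At 10/3: a pole of order 1; residue 46723/7524.


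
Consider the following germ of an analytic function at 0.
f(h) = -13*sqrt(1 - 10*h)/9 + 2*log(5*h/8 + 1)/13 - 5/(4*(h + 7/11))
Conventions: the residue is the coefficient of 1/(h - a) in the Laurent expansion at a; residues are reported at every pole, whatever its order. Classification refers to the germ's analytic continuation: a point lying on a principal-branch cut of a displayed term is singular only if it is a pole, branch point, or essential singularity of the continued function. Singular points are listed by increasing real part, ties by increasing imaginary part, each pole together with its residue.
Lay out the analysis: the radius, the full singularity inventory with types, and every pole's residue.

Denominator factor (h + 7/11): pole of order 1 at -7/11, modulus 7/11.
Branch term (2/13)*log(1 - h/(-8/5)): its argument vanishes at h = -8/5, a logarithmic branch point, modulus 8/5.
Branch term (-13/9)*sqrt(1 - h/(1/10)): its argument vanishes at h = 1/10, a square-root branch point, modulus 1/10.
The radius of convergence is the smallest modulus among the singular points: 1/10.
The branch terms are analytic at -7/11 and contribute nothing to the residue; only the rational part matters.
At the order-1 pole -7/11 set g(h) = (h - (-7/11))*(rational part) = -5/4.
Simple pole: residue = g(a) at a = -7/11, which is -5/4.
List the singular points by increasing real part (a conjugate pair: the negative imaginary part first).

Radius of convergence at 0: 1/10.
At -8/5: a logarithmic branch point.
At -7/11: a pole of order 1; residue -5/4.
At 1/10: an algebraic (square-root) branch point.


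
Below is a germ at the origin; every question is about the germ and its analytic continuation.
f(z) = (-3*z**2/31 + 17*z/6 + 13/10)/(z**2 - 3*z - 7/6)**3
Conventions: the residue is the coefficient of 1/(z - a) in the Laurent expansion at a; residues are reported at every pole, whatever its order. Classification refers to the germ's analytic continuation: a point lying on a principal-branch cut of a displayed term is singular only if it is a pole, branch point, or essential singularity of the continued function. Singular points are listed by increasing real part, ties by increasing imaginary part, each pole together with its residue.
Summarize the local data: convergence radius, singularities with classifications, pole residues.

Radius of convergence at 0: -3/2 + (1/6)*sqrt(123).
At 3/2 - (1/6)*sqrt(123): a pole of order 3; residue -(91107/21365510)*sqrt(123).
At 3/2 + (1/6)*sqrt(123): a pole of order 3; residue (91107/21365510)*sqrt(123).


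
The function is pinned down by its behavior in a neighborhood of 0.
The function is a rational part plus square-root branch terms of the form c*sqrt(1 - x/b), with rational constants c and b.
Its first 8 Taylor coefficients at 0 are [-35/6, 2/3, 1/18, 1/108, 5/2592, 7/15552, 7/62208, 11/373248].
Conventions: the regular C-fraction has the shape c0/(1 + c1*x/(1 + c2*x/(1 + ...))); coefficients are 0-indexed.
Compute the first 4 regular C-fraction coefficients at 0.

Taylor coefficients (read off): a_0 = -35/6, a_1 = 2/3, a_2 = 1/18, a_3 = 1/108.
c0 = a_0 = -35/6. Peel one level at a time: if S = 1 + c*x/S' with S'(0) = 1, then c is the x-coefficient of S and S' = c*x/(S - 1).
S_1 = c0/f = 1 + (4/35)*x + (83/3675)*x^2 + ...; c1 = 4/35.
S_2 = c1*x/(S_1 - 1) = 1 + (-83/420)*x + (-1/144)*x^2 + ...; c2 = -83/420.
S_3 = c2*x/(S_2 - 1) = 1 + (-35/996)*x + ...; c3 = -35/996.

The regular C-fraction coefficients are [-35/6, 4/35, -83/420, -35/996].


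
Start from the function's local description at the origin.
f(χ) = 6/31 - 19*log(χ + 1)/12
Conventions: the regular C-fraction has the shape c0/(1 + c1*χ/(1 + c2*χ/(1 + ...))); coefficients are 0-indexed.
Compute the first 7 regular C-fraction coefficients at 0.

Taylor coefficients (expand at 0): a_0 = 6/31, a_1 = -19/12, a_2 = 19/24, a_3 = -19/36, a_4 = 19/48, a_5 = -19/60, a_6 = 19/72.
c0 = a_0 = 6/31. Peel one level at a time: if S = 1 + c*χ/S' with S'(0) = 1, then c is the χ-coefficient of S and S' = c*χ/(S - 1).
S_1 = c0/f = 1 + (589/72)*χ + (325717/5184)*χ^2 + ...; c1 = 589/72.
S_2 = c1*χ/(S_1 - 1) = 1 + (-553/72)*χ + (-1/12)*χ^2 + ...; c2 = -553/72.
S_3 = c2*χ/(S_2 - 1) = 1 + (-6/553)*χ + (1695/305809)*χ^2 + ...; c3 = -6/553.
S_4 = c3*χ/(S_3 - 1) = 1 + (565/1106)*χ + (-1/15)*χ^2 + ...; c4 = 565/1106.
S_5 = c4*χ/(S_4 - 1) = 1 + (1106/8475)*χ + (-3463439/71825625)*χ^2 + ...; c5 = 1106/8475.
S_6 = c5*χ/(S_5 - 1) = 1 + (6263/16950)*χ + ...; c6 = 6263/16950.

The regular C-fraction coefficients are [6/31, 589/72, -553/72, -6/553, 565/1106, 1106/8475, 6263/16950].


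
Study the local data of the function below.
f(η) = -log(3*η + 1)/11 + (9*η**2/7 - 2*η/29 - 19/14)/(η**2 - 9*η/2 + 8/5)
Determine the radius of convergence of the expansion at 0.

Denominator factor (η**2 - 9*η/2 + 8/5): discriminant 277/20, real irrational roots 9/4 + (1/20)*sqrt(1385) and 9/4 - (1/20)*sqrt(1385); poles of order 1, moduli 9/4 + (1/20)*sqrt(1385) and 9/4 - (1/20)*sqrt(1385).
Branch term (-1/11)*log(1 - η/(-1/3)): its argument vanishes at η = -1/3, a logarithmic branch point, modulus 1/3.
The radius of convergence is the smallest modulus among the singular points: 1/3.

The radius of convergence is 1/3.


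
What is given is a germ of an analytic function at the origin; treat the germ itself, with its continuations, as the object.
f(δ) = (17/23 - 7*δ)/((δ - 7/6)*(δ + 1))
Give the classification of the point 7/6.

The point is a pole of order 1.

The denominator factor δ - 7/6 vanishes at 7/6 and appears to the power 1; the numerator there equals -1025/138, nonzero, and no other factor vanishes.
Hence a pole whose order is the multiplicity, 1.


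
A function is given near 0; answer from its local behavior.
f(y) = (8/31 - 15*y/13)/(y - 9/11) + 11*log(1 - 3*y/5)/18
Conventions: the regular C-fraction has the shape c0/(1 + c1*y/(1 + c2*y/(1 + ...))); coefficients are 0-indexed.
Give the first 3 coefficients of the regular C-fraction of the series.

The regular C-fraction coefficients are [-88/279, 19529/9360, -77635377/20310160].

Taylor coefficients (expand at 0): a_0 = -88/279, a_1 = 214819/326430, a_2 = 33564443/29378700.
c0 = a_0 = -88/279. Peel one level at a time: if S = 1 + c*y/S' with S'(0) = 1, then c is the y-coefficient of S and S' = c*y/(S - 1).
S_1 = c0/f = 1 + (19529/9360)*y + (8626153/1081600)*y^2 + ...; c1 = 19529/9360.
S_2 = c1*y/(S_1 - 1) = 1 + (-77635377/20310160)*y + ...; c2 = -77635377/20310160.


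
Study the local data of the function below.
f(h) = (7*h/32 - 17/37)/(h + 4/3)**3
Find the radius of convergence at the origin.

Denominator factor (h + 4/3)^3: pole of order 3 at -4/3, modulus 4/3.
The radius of convergence is the smallest modulus among the singular points: 4/3.

The radius of convergence is 4/3.


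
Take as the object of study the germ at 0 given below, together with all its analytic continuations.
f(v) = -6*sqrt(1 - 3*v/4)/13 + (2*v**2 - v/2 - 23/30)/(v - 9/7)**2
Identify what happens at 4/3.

The point is an algebraic (square-root) branch point.

The term (-6/13)*sqrt(1 - v/(4/3)) has argument 1 - 4/3/(4/3) = 0 at 4/3: a square-root (algebraic, two-sheeted) branch point; the remaining terms are analytic or single-valued there.


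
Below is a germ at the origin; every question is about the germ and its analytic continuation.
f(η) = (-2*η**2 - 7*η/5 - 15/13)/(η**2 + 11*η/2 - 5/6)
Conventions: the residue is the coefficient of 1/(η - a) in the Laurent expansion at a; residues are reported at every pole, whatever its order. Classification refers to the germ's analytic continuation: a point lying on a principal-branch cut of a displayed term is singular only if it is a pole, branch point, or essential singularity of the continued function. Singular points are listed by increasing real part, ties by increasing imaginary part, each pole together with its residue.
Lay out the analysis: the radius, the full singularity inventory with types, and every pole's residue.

Radius of convergence at 0: -11/4 + (1/12)*sqrt(1209).
At -11/4 - (1/12)*sqrt(1209): a pole of order 1; residue 24/5 + (11396/78585)*sqrt(1209).
At -11/4 + (1/12)*sqrt(1209): a pole of order 1; residue 24/5 - (11396/78585)*sqrt(1209).

Denominator factor (η**2 + 11*η/2 - 5/6): discriminant 403/12, real irrational roots -11/4 + (1/12)*sqrt(1209) and -11/4 - (1/12)*sqrt(1209); poles of order 1, moduli -11/4 + (1/12)*sqrt(1209) and 11/4 + (1/12)*sqrt(1209).
The radius of convergence is the smallest modulus among the singular points: -11/4 + (1/12)*sqrt(1209).
The factor η**2 + 11*η/2 - 5/6 splits as (η - a)(η - a') with a = -11/4 - (1/12)*sqrt(1209), a' = -11/4 + (1/12)*sqrt(1209). At the order-1 pole a set g(η) = (η - a)*f(η) = [-2*η**2 - 7*η/5 - 15/13] / (η - a').
Simple pole: residue = g(a) at a = -11/4 - (1/12)*sqrt(1209), which is 24/5 + (11396/78585)*sqrt(1209).
The factor η**2 + 11*η/2 - 5/6 splits as (η - a)(η - a') with a = -11/4 + (1/12)*sqrt(1209), a' = -11/4 - (1/12)*sqrt(1209). At the order-1 pole a set g(η) = (η - a)*f(η) = [-2*η**2 - 7*η/5 - 15/13] / (η - a').
Simple pole: residue = g(a) at a = -11/4 + (1/12)*sqrt(1209), which is 24/5 - (11396/78585)*sqrt(1209).
List the singular points by increasing real part (a conjugate pair: the negative imaginary part first).


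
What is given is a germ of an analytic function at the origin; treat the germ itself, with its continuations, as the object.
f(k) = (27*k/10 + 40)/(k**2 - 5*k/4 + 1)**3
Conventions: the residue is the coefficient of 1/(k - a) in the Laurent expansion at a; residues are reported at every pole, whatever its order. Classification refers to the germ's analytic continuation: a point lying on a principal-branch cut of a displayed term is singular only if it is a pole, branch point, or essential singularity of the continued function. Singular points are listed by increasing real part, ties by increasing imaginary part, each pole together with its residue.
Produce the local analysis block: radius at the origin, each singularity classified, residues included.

Radius of convergence at 0: 1.
At (5/8) - ((1/8)*sqrt(39))*i: a pole of order 3; residue ((85376/19773)*sqrt(39))*i.
At (5/8) + ((1/8)*sqrt(39))*i: a pole of order 3; residue -((85376/19773)*sqrt(39))*i.

Denominator factor (k**2 - 5*k/4 + 1)^3: discriminant -39/16, complex-conjugate roots (5/8) + ((1/8)*sqrt(39))*i and (5/8) - ((1/8)*sqrt(39))*i; poles of order 3, moduli 1 and 1.
The radius of convergence is the smallest modulus among the singular points: 1.
The factor k**2 - 5*k/4 + 1 splits as (k - a)(k - a') with a = (5/8) - ((1/8)*sqrt(39))*i, a' = (5/8) + ((1/8)*sqrt(39))*i. At the order-3 pole a set g(k) = (k - a)^3*f(k) = [27*k/10 + 40] / (k - a')^3.
Order-3 pole: residue = g''(a)/2; g''((5/8) - ((1/8)*sqrt(39))*i) = ((170752/19773)*sqrt(39))*i, so the residue is ((85376/19773)*sqrt(39))*i.
The factor k**2 - 5*k/4 + 1 splits as (k - a)(k - a') with a = (5/8) + ((1/8)*sqrt(39))*i, a' = (5/8) - ((1/8)*sqrt(39))*i. At the order-3 pole a set g(k) = (k - a)^3*f(k) = [27*k/10 + 40] / (k - a')^3.
Order-3 pole: residue = g''(a)/2; g''((5/8) + ((1/8)*sqrt(39))*i) = -((170752/19773)*sqrt(39))*i, so the residue is -((85376/19773)*sqrt(39))*i.
List the singular points by increasing real part (a conjugate pair: the negative imaginary part first).


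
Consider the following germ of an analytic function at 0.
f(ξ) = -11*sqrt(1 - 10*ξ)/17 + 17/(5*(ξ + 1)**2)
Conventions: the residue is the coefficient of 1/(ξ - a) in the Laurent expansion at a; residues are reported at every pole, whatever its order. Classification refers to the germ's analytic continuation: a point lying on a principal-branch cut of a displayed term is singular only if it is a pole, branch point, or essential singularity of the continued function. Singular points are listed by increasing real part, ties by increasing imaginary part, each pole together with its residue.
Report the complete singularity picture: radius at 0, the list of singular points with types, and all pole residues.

Radius of convergence at 0: 1/10.
At -1: a pole of order 2; residue 0.
At 1/10: an algebraic (square-root) branch point.

Denominator factor (ξ + 1)^2: pole of order 2 at -1, modulus 1.
Branch term (-11/17)*sqrt(1 - ξ/(1/10)): its argument vanishes at ξ = 1/10, a square-root branch point, modulus 1/10.
The radius of convergence is the smallest modulus among the singular points: 1/10.
The branch term is analytic at -1 and contributes nothing to the residue; only the rational part matters.
At the order-2 pole -1 set g(ξ) = (ξ - (-1))^2*(rational part) = 17/5.
Order-2 pole: residue = g'(a); g'(-1) = 0, so the residue is 0.
List the singular points by increasing real part (a conjugate pair: the negative imaginary part first).


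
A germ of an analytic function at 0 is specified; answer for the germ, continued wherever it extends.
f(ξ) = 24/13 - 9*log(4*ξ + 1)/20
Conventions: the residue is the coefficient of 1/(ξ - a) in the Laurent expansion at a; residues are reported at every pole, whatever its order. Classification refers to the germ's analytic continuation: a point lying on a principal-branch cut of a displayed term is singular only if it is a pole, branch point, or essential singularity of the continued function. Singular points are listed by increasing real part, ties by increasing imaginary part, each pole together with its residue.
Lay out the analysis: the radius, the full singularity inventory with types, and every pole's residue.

Branch term (-9/20)*log(1 - ξ/(-1/4)): its argument vanishes at ξ = -1/4, a logarithmic branch point, modulus 1/4.
The radius of convergence is the smallest modulus among the singular points: 1/4.

Radius of convergence at 0: 1/4.
At -1/4: a logarithmic branch point.


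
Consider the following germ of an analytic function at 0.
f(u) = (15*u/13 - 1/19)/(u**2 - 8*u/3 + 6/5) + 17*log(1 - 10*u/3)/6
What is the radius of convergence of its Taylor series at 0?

Denominator factor (u**2 - 8*u/3 + 6/5): discriminant 104/45, real irrational roots 4/3 + (1/15)*sqrt(130) and 4/3 - (1/15)*sqrt(130); poles of order 1, moduli 4/3 + (1/15)*sqrt(130) and 4/3 - (1/15)*sqrt(130).
Branch term (17/6)*log(1 - u/(3/10)): its argument vanishes at u = 3/10, a logarithmic branch point, modulus 3/10.
The radius of convergence is the smallest modulus among the singular points: 3/10.

The radius of convergence is 3/10.


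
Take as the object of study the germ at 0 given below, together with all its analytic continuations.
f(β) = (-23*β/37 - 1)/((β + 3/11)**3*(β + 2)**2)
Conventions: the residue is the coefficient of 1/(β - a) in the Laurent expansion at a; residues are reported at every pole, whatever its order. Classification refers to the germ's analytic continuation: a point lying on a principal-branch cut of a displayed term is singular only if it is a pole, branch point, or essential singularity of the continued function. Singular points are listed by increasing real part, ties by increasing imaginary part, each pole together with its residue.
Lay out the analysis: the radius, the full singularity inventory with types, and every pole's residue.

Denominator factor (β + 3/11)^3: pole of order 3 at -3/11, modulus 3/11.
Denominator factor (β + 2)^2: pole of order 2 at -2, modulus 2.
The radius of convergence is the smallest modulus among the singular points: 3/11.
At the order-2 pole -2 set g(β) = (β - (-2))^2*f(β) = (-23*β/37 - 1)/(β + 3/11)**3.
Order-2 pole: residue = g'(a); g'(-2) = 186340/4821877, so the residue is 186340/4821877.
At the order-3 pole -3/11 set g(β) = (β - (-3/11))^3*f(β) = (-23*β/37 - 1)/(β + 2)**2.
Order-3 pole: residue = g''(a)/2; g''(-3/11) = -372680/4821877, so the residue is -186340/4821877.
List the singular points by increasing real part (a conjugate pair: the negative imaginary part first).

Radius of convergence at 0: 3/11.
At -2: a pole of order 2; residue 186340/4821877.
At -3/11: a pole of order 3; residue -186340/4821877.


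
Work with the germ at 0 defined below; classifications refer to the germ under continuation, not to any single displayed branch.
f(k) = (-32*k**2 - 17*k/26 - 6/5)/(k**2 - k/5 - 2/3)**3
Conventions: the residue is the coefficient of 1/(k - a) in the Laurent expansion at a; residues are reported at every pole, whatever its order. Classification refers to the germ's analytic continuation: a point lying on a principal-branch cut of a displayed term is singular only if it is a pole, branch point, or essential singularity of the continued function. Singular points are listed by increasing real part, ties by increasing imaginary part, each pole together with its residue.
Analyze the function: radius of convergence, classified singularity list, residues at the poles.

Radius of convergence at 0: -1/10 + (1/30)*sqrt(609).
At 1/10 - (1/30)*sqrt(609): a pole of order 3; residue -(24712125/217501102)*sqrt(609).
At 1/10 + (1/30)*sqrt(609): a pole of order 3; residue (24712125/217501102)*sqrt(609).


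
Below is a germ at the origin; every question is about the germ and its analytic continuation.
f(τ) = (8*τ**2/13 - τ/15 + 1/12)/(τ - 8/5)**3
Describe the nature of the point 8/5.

The denominator factor τ - 8/5 vanishes at 8/5 and appears to the power 3; the numerator there equals 6053/3900, nonzero, and no other factor vanishes.
Hence a pole whose order is the multiplicity, 3.

The point is a pole of order 3.


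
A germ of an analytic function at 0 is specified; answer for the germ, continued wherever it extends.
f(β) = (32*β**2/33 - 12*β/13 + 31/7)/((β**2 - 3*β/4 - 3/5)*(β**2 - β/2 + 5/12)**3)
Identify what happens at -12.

Denominator factors: β**2 - β/2 + 5/12 = 1805/12 at β = -12; β**2 - 3*β/4 - 3/5 = 762/5 at β = -12 — none vanishes.
So the germ continues analytically to -12.

The point is a regular point.


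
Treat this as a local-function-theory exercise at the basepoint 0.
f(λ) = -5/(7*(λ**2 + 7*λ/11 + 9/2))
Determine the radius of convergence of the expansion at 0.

The radius of convergence is (3/2)*sqrt(2).

Denominator factor (λ**2 + 7*λ/11 + 9/2): discriminant -2129/121, complex-conjugate roots (-7/22) + ((1/22)*sqrt(2129))*i and (-7/22) - ((1/22)*sqrt(2129))*i; poles of order 1, moduli (3/2)*sqrt(2) and (3/2)*sqrt(2).
The radius of convergence is the smallest modulus among the singular points: (3/2)*sqrt(2).


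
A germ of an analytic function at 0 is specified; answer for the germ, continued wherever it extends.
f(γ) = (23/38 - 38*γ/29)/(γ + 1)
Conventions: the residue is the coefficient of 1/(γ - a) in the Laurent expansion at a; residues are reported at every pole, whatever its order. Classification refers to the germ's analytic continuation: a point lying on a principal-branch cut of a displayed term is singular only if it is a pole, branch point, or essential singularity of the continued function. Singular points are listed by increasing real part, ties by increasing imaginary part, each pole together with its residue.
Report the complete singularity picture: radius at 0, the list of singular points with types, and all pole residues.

Denominator factor (γ + 1): pole of order 1 at -1, modulus 1.
The radius of convergence is the smallest modulus among the singular points: 1.
At the order-1 pole -1 set g(γ) = (γ - (-1))*f(γ) = 23/38 - 38*γ/29.
Simple pole: residue = g(a) at a = -1, which is 2111/1102.

Radius of convergence at 0: 1.
At -1: a pole of order 1; residue 2111/1102.


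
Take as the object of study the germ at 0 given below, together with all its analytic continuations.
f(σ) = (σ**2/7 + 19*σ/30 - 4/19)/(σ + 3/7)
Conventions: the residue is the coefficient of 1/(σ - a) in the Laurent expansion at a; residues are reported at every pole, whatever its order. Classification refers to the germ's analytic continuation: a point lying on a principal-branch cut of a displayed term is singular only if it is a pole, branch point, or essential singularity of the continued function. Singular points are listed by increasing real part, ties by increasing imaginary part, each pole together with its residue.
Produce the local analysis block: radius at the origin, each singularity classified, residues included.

Radius of convergence at 0: 3/7.
At -3/7: a pole of order 1; residue -29699/65170.

Denominator factor (σ + 3/7): pole of order 1 at -3/7, modulus 3/7.
The radius of convergence is the smallest modulus among the singular points: 3/7.
At the order-1 pole -3/7 set g(σ) = (σ - (-3/7))*f(σ) = σ**2/7 + 19*σ/30 - 4/19.
Simple pole: residue = g(a) at a = -3/7, which is -29699/65170.
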